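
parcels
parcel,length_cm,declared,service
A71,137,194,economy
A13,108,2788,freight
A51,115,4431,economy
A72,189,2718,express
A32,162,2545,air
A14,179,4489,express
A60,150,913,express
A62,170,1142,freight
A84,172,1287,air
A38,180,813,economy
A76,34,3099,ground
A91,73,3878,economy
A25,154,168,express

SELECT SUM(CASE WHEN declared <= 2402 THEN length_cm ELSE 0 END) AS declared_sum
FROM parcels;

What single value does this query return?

963

parcel=A71: ✓ → 137
parcel=A13: ✗
parcel=A51: ✗
parcel=A72: ✗
parcel=A32: ✗
parcel=A14: ✗
parcel=A60: ✓ → 150
parcel=A62: ✓ → 170
parcel=A84: ✓ → 172
parcel=A38: ✓ → 180
parcel=A76: ✗
parcel=A91: ✗
parcel=A25: ✓ → 154
declared_sum = 137 + 150 + 170 + 172 + 180 + 154 = 963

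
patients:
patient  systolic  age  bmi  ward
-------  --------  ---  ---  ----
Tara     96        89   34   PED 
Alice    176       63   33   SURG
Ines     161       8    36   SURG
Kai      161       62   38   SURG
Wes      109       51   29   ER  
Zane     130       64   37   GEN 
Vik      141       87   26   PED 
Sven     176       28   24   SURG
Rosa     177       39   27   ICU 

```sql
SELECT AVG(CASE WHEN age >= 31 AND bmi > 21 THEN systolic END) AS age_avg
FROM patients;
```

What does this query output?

141.4285714286

patient=Tara: ✓ → 96
patient=Alice: ✓ → 176
patient=Ines: ✗
patient=Kai: ✓ → 161
patient=Wes: ✓ → 109
patient=Zane: ✓ → 130
patient=Vik: ✓ → 141
patient=Sven: ✗
patient=Rosa: ✓ → 177
age_avg = (96 + 176 + 161 + 109 + 130 + 141 + 177) / 7 = 141.4285714286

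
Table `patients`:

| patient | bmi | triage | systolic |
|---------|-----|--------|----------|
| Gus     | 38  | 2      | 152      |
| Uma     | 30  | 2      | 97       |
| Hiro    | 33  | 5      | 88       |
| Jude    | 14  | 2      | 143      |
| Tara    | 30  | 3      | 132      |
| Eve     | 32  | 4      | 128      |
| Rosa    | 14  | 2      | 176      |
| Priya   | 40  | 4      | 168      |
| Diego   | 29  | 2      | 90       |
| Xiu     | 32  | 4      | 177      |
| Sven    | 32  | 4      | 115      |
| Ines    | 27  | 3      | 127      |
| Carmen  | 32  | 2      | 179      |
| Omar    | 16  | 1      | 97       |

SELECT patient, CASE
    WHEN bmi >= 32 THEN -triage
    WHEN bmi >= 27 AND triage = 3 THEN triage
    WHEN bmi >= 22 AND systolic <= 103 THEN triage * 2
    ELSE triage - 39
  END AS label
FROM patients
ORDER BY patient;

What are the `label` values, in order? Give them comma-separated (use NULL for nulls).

-2, 4, -4, -2, -5, 3, -37, -38, -4, -37, -4, 3, 4, -4

patient=Carmen: bmi >= 32 → -2
patient=Diego: bmi >= 22 AND systolic <= 103 → 4
patient=Eve: bmi >= 32 → -4
patient=Gus: bmi >= 32 → -2
patient=Hiro: bmi >= 32 → -5
patient=Ines: bmi >= 27 AND triage = 3 → 3
patient=Jude: ELSE → -37
patient=Omar: ELSE → -38
patient=Priya: bmi >= 32 → -4
patient=Rosa: ELSE → -37
patient=Sven: bmi >= 32 → -4
patient=Tara: bmi >= 27 AND triage = 3 → 3
patient=Uma: bmi >= 22 AND systolic <= 103 → 4
patient=Xiu: bmi >= 32 → -4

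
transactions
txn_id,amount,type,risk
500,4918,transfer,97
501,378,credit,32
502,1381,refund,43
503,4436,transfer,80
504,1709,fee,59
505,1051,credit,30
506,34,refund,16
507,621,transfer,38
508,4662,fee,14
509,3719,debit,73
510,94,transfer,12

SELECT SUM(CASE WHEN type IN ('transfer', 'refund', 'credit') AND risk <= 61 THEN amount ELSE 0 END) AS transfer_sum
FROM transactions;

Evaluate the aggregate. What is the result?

3559

txn_id=500: ✗
txn_id=501: ✓ → 378
txn_id=502: ✓ → 1381
txn_id=503: ✗
txn_id=504: ✗
txn_id=505: ✓ → 1051
txn_id=506: ✓ → 34
txn_id=507: ✓ → 621
txn_id=508: ✗
txn_id=509: ✗
txn_id=510: ✓ → 94
transfer_sum = 378 + 1381 + 1051 + 34 + 621 + 94 = 3559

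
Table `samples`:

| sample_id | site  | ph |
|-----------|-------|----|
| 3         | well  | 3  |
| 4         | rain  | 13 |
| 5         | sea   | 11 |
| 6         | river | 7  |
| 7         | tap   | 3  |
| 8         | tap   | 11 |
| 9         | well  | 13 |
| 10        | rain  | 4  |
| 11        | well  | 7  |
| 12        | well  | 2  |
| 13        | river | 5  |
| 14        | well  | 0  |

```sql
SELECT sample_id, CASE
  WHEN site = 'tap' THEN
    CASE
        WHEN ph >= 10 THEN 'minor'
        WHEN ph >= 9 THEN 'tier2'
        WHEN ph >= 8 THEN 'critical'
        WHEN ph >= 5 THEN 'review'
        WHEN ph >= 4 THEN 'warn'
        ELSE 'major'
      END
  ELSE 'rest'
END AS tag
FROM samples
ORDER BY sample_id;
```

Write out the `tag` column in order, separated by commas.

sample_id=3: site='well' → outer ELSE → rest
sample_id=4: site='rain' → outer ELSE → rest
sample_id=5: site='sea' → outer ELSE → rest
sample_id=6: site='river' → outer ELSE → rest
sample_id=7: site='tap' → inner[ELSE] → major
sample_id=8: site='tap' → inner[ph >= 10] → minor
sample_id=9: site='well' → outer ELSE → rest
sample_id=10: site='rain' → outer ELSE → rest
sample_id=11: site='well' → outer ELSE → rest
sample_id=12: site='well' → outer ELSE → rest
sample_id=13: site='river' → outer ELSE → rest
sample_id=14: site='well' → outer ELSE → rest

rest, rest, rest, rest, major, minor, rest, rest, rest, rest, rest, rest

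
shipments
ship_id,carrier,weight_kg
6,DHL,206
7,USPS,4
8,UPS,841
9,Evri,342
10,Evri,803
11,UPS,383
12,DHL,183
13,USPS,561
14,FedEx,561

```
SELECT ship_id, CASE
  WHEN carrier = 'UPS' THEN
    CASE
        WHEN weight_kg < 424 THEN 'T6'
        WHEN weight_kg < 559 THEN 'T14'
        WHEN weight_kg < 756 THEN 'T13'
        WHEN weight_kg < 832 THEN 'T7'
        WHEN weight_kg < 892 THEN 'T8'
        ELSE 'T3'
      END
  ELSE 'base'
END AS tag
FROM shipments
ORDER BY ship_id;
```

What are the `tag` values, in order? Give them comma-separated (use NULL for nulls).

ship_id=6: carrier='DHL' → outer ELSE → base
ship_id=7: carrier='USPS' → outer ELSE → base
ship_id=8: carrier='UPS' → inner[weight_kg < 892] → T8
ship_id=9: carrier='Evri' → outer ELSE → base
ship_id=10: carrier='Evri' → outer ELSE → base
ship_id=11: carrier='UPS' → inner[weight_kg < 424] → T6
ship_id=12: carrier='DHL' → outer ELSE → base
ship_id=13: carrier='USPS' → outer ELSE → base
ship_id=14: carrier='FedEx' → outer ELSE → base

base, base, T8, base, base, T6, base, base, base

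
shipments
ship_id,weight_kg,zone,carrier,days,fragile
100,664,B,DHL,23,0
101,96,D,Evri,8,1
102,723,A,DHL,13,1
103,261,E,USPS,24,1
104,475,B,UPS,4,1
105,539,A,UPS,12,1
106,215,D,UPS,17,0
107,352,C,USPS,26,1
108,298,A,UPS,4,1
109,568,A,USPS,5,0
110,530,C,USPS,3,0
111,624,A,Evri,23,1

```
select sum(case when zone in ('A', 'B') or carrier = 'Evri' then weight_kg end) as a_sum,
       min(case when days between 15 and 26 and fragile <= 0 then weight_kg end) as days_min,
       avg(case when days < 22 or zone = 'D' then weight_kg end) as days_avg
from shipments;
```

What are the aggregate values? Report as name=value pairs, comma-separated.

a_sum=3987, days_min=215, days_avg=430.5

[a_sum: zone in ('A', 'B') or carrier = 'Evri']
ship_id=100: ✓ → 664
ship_id=101: ✓ → 96
ship_id=102: ✓ → 723
ship_id=103: ✗
ship_id=104: ✓ → 475
ship_id=105: ✓ → 539
ship_id=106: ✗
ship_id=107: ✗
ship_id=108: ✓ → 298
ship_id=109: ✓ → 568
ship_id=110: ✗
ship_id=111: ✓ → 624
a_sum = 664 + 96 + 723 + 475 + 539 + 298 + 568 + 624 = 3987
—
[days_min: days between 15 and 26 and fragile <= 0]
ship_id=100: ✓ → 664
ship_id=101: ✗
ship_id=102: ✗
ship_id=103: ✗
ship_id=104: ✗
ship_id=105: ✗
ship_id=106: ✓ → 215
ship_id=107: ✗
ship_id=108: ✗
ship_id=109: ✗
ship_id=110: ✗
ship_id=111: ✗
days_min = MIN(664, 215) = 215
—
[days_avg: days < 22 or zone = 'D']
ship_id=100: ✗
ship_id=101: ✓ → 96
ship_id=102: ✓ → 723
ship_id=103: ✗
ship_id=104: ✓ → 475
ship_id=105: ✓ → 539
ship_id=106: ✓ → 215
ship_id=107: ✗
ship_id=108: ✓ → 298
ship_id=109: ✓ → 568
ship_id=110: ✓ → 530
ship_id=111: ✗
days_avg = (96 + 723 + 475 + 539 + 215 + 298 + 568 + 530) / 8 = 430.5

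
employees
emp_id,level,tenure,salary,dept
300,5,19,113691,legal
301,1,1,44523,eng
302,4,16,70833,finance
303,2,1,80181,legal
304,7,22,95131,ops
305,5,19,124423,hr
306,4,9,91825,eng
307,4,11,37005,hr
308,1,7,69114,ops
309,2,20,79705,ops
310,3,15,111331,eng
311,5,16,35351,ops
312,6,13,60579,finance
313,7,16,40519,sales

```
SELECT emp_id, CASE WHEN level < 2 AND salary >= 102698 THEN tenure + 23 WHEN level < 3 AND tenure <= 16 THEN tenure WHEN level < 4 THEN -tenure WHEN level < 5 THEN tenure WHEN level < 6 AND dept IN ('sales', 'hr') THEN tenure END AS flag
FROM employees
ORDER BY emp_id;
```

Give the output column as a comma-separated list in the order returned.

NULL, 1, 16, 1, NULL, 19, 9, 11, 7, -20, -15, NULL, NULL, NULL

emp_id=300: (no match → NULL) → NULL
emp_id=301: level < 3 AND tenure <= 16 → 1
emp_id=302: level < 5 → 16
emp_id=303: level < 3 AND tenure <= 16 → 1
emp_id=304: (no match → NULL) → NULL
emp_id=305: level < 6 AND dept IN ('sales', 'hr') → 19
emp_id=306: level < 5 → 9
emp_id=307: level < 5 → 11
emp_id=308: level < 3 AND tenure <= 16 → 7
emp_id=309: level < 4 → -20
emp_id=310: level < 4 → -15
emp_id=311: (no match → NULL) → NULL
emp_id=312: (no match → NULL) → NULL
emp_id=313: (no match → NULL) → NULL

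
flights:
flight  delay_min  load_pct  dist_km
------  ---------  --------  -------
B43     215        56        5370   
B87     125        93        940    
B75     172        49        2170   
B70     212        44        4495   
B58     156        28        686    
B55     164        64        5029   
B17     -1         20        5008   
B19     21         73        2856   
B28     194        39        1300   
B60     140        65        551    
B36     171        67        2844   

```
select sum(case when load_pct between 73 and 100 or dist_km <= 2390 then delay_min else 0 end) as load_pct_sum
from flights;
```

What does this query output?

808

flight=B43: ✗
flight=B87: ✓ → 125
flight=B75: ✓ → 172
flight=B70: ✗
flight=B58: ✓ → 156
flight=B55: ✗
flight=B17: ✗
flight=B19: ✓ → 21
flight=B28: ✓ → 194
flight=B60: ✓ → 140
flight=B36: ✗
load_pct_sum = 125 + 172 + 156 + 21 + 194 + 140 = 808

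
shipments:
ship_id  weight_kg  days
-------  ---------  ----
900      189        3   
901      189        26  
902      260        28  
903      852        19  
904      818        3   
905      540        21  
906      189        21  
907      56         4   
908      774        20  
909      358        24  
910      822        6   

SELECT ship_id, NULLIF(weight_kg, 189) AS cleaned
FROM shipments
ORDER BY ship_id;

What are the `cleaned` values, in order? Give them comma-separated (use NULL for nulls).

NULL, NULL, 260, 852, 818, 540, NULL, 56, 774, 358, 822

ship_id=900: weight_kg=189 vs 189: equal → NULL
ship_id=901: weight_kg=189 vs 189: equal → NULL
ship_id=902: weight_kg=260 vs 189: differ → 260
ship_id=903: weight_kg=852 vs 189: differ → 852
ship_id=904: weight_kg=818 vs 189: differ → 818
ship_id=905: weight_kg=540 vs 189: differ → 540
ship_id=906: weight_kg=189 vs 189: equal → NULL
ship_id=907: weight_kg=56 vs 189: differ → 56
ship_id=908: weight_kg=774 vs 189: differ → 774
ship_id=909: weight_kg=358 vs 189: differ → 358
ship_id=910: weight_kg=822 vs 189: differ → 822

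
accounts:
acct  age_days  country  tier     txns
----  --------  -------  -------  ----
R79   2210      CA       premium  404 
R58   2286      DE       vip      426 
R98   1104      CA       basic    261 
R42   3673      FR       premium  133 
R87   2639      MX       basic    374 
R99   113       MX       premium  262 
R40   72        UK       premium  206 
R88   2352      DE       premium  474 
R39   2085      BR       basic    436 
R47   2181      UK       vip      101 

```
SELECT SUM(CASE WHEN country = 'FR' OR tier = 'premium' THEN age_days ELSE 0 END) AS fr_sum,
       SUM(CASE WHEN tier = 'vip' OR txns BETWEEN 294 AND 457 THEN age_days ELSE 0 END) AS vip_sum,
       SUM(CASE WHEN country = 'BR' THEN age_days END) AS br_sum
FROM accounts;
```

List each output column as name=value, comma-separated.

[fr_sum: country = 'FR' OR tier = 'premium']
acct=R79: ✓ → 2210
acct=R58: ✗
acct=R98: ✗
acct=R42: ✓ → 3673
acct=R87: ✗
acct=R99: ✓ → 113
acct=R40: ✓ → 72
acct=R88: ✓ → 2352
acct=R39: ✗
acct=R47: ✗
fr_sum = 2210 + 3673 + 113 + 72 + 2352 = 8420
—
[vip_sum: tier = 'vip' OR txns BETWEEN 294 AND 457]
acct=R79: ✓ → 2210
acct=R58: ✓ → 2286
acct=R98: ✗
acct=R42: ✗
acct=R87: ✓ → 2639
acct=R99: ✗
acct=R40: ✗
acct=R88: ✗
acct=R39: ✓ → 2085
acct=R47: ✓ → 2181
vip_sum = 2210 + 2286 + 2639 + 2085 + 2181 = 11401
—
[br_sum: country = 'BR']
acct=R79: ✗
acct=R58: ✗
acct=R98: ✗
acct=R42: ✗
acct=R87: ✗
acct=R99: ✗
acct=R40: ✗
acct=R88: ✗
acct=R39: ✓ → 2085
acct=R47: ✗
br_sum = 2085

fr_sum=8420, vip_sum=11401, br_sum=2085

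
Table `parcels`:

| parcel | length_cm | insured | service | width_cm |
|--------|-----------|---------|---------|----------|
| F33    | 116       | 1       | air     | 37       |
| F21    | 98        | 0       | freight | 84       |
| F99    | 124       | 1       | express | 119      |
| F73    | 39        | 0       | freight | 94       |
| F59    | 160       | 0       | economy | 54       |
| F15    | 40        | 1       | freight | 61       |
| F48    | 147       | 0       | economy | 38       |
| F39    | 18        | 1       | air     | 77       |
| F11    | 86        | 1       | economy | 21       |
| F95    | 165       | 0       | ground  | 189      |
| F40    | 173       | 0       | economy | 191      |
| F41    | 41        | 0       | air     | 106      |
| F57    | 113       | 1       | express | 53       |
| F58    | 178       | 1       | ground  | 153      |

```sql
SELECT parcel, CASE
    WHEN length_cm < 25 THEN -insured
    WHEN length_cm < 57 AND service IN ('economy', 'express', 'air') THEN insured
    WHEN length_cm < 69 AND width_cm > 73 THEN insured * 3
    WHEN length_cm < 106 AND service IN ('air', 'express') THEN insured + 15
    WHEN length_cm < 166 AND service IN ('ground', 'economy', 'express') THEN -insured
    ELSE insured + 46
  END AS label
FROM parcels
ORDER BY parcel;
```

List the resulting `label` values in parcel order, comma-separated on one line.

parcel=F11: length_cm < 166 AND service IN ('ground', 'economy', 'express') → -1
parcel=F15: ELSE → 47
parcel=F21: ELSE → 46
parcel=F33: ELSE → 47
parcel=F39: length_cm < 25 → -1
parcel=F40: ELSE → 46
parcel=F41: length_cm < 57 AND service IN ('economy', 'express', 'air') → 0
parcel=F48: length_cm < 166 AND service IN ('ground', 'economy', 'express') → 0
parcel=F57: length_cm < 166 AND service IN ('ground', 'economy', 'express') → -1
parcel=F58: ELSE → 47
parcel=F59: length_cm < 166 AND service IN ('ground', 'economy', 'express') → 0
parcel=F73: length_cm < 69 AND width_cm > 73 → 0
parcel=F95: length_cm < 166 AND service IN ('ground', 'economy', 'express') → 0
parcel=F99: length_cm < 166 AND service IN ('ground', 'economy', 'express') → -1

-1, 47, 46, 47, -1, 46, 0, 0, -1, 47, 0, 0, 0, -1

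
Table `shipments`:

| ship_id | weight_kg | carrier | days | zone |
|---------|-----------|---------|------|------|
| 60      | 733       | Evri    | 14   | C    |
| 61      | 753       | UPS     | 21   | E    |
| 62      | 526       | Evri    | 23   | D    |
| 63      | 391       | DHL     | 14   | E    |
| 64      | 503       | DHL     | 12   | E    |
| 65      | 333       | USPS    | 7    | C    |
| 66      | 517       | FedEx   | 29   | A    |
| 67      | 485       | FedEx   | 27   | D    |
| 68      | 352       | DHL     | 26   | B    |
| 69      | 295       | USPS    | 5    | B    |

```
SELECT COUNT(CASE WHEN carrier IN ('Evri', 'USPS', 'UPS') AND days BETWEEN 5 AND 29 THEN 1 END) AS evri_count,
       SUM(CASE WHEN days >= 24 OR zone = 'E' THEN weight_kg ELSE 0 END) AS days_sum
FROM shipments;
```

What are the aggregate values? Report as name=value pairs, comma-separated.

evri_count=5, days_sum=3001

[evri_count: carrier IN ('Evri', 'USPS', 'UPS') AND days BETWEEN 5 AND 29]
ship_id=60: ✓ → 1
ship_id=61: ✓ → 1
ship_id=62: ✓ → 1
ship_id=63: ✗
ship_id=64: ✗
ship_id=65: ✓ → 1
ship_id=66: ✗
ship_id=67: ✗
ship_id=68: ✗
ship_id=69: ✓ → 1
evri_count = COUNT(1, 1, 1, 1, 1) = 5
—
[days_sum: days >= 24 OR zone = 'E']
ship_id=60: ✗
ship_id=61: ✓ → 753
ship_id=62: ✗
ship_id=63: ✓ → 391
ship_id=64: ✓ → 503
ship_id=65: ✗
ship_id=66: ✓ → 517
ship_id=67: ✓ → 485
ship_id=68: ✓ → 352
ship_id=69: ✗
days_sum = 753 + 391 + 503 + 517 + 485 + 352 = 3001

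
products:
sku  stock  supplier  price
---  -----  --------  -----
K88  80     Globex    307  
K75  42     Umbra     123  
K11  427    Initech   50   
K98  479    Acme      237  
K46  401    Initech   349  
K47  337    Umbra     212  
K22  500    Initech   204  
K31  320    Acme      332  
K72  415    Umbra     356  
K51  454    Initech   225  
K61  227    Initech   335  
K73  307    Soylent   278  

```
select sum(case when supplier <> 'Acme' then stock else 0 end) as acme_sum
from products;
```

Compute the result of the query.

3190

sku=K88: ✓ → 80
sku=K75: ✓ → 42
sku=K11: ✓ → 427
sku=K98: ✗
sku=K46: ✓ → 401
sku=K47: ✓ → 337
sku=K22: ✓ → 500
sku=K31: ✗
sku=K72: ✓ → 415
sku=K51: ✓ → 454
sku=K61: ✓ → 227
sku=K73: ✓ → 307
acme_sum = 80 + 42 + 427 + 401 + 337 + 500 + 415 + 454 + 227 + 307 = 3190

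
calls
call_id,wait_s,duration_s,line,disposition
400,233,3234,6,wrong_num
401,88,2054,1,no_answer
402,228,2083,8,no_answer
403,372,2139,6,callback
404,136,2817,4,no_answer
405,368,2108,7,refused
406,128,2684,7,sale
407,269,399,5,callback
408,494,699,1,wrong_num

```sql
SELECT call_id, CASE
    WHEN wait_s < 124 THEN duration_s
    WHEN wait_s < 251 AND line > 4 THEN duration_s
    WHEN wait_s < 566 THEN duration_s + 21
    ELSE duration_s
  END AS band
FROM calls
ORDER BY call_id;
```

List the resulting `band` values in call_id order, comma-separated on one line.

call_id=400: wait_s < 251 AND line > 4 → 3234
call_id=401: wait_s < 124 → 2054
call_id=402: wait_s < 251 AND line > 4 → 2083
call_id=403: wait_s < 566 → 2160
call_id=404: wait_s < 566 → 2838
call_id=405: wait_s < 566 → 2129
call_id=406: wait_s < 251 AND line > 4 → 2684
call_id=407: wait_s < 566 → 420
call_id=408: wait_s < 566 → 720

3234, 2054, 2083, 2160, 2838, 2129, 2684, 420, 720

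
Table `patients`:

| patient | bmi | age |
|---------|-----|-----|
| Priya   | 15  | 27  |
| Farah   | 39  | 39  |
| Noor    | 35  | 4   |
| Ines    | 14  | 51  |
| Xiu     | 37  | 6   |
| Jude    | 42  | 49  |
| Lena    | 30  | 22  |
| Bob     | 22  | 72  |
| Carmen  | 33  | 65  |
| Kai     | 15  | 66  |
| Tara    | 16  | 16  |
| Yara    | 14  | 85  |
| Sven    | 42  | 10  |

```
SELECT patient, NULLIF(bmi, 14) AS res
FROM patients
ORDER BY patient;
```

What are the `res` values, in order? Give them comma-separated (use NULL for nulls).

patient=Bob: bmi=22 vs 14: differ → 22
patient=Carmen: bmi=33 vs 14: differ → 33
patient=Farah: bmi=39 vs 14: differ → 39
patient=Ines: bmi=14 vs 14: equal → NULL
patient=Jude: bmi=42 vs 14: differ → 42
patient=Kai: bmi=15 vs 14: differ → 15
patient=Lena: bmi=30 vs 14: differ → 30
patient=Noor: bmi=35 vs 14: differ → 35
patient=Priya: bmi=15 vs 14: differ → 15
patient=Sven: bmi=42 vs 14: differ → 42
patient=Tara: bmi=16 vs 14: differ → 16
patient=Xiu: bmi=37 vs 14: differ → 37
patient=Yara: bmi=14 vs 14: equal → NULL

22, 33, 39, NULL, 42, 15, 30, 35, 15, 42, 16, 37, NULL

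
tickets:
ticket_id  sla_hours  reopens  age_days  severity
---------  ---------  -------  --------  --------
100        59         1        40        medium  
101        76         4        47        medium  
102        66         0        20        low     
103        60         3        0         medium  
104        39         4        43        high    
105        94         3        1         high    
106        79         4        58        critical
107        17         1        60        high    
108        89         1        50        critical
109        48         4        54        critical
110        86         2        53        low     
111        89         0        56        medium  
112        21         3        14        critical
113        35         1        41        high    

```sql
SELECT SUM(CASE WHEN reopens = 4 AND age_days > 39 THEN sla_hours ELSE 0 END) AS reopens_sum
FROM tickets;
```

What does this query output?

242

ticket_id=100: ✗
ticket_id=101: ✓ → 76
ticket_id=102: ✗
ticket_id=103: ✗
ticket_id=104: ✓ → 39
ticket_id=105: ✗
ticket_id=106: ✓ → 79
ticket_id=107: ✗
ticket_id=108: ✗
ticket_id=109: ✓ → 48
ticket_id=110: ✗
ticket_id=111: ✗
ticket_id=112: ✗
ticket_id=113: ✗
reopens_sum = 76 + 39 + 79 + 48 = 242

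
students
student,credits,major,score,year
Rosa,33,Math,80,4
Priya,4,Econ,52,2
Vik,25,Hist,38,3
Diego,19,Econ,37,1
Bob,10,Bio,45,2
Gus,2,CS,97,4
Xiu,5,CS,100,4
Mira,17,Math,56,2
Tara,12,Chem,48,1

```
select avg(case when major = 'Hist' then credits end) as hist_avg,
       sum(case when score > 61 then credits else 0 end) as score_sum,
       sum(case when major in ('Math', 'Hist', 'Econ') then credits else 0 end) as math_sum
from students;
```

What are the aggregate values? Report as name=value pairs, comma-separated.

hist_avg=25, score_sum=40, math_sum=98

[hist_avg: major = 'Hist']
student=Rosa: ✗
student=Priya: ✗
student=Vik: ✓ → 25
student=Diego: ✗
student=Bob: ✗
student=Gus: ✗
student=Xiu: ✗
student=Mira: ✗
student=Tara: ✗
hist_avg = 25
—
[score_sum: score > 61]
student=Rosa: ✓ → 33
student=Priya: ✗
student=Vik: ✗
student=Diego: ✗
student=Bob: ✗
student=Gus: ✓ → 2
student=Xiu: ✓ → 5
student=Mira: ✗
student=Tara: ✗
score_sum = 33 + 2 + 5 = 40
—
[math_sum: major in ('Math', 'Hist', 'Econ')]
student=Rosa: ✓ → 33
student=Priya: ✓ → 4
student=Vik: ✓ → 25
student=Diego: ✓ → 19
student=Bob: ✗
student=Gus: ✗
student=Xiu: ✗
student=Mira: ✓ → 17
student=Tara: ✗
math_sum = 33 + 4 + 25 + 19 + 17 = 98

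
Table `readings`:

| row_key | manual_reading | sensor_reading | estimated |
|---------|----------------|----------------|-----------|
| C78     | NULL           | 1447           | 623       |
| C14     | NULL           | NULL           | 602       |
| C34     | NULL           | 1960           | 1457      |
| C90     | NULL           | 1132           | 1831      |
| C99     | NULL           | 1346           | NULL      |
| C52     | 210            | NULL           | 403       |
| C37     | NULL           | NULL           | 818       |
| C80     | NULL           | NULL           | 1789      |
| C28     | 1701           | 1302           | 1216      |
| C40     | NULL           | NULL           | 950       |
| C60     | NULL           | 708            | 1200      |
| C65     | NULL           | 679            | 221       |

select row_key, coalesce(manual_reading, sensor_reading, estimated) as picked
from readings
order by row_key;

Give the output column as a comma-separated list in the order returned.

602, 1701, 1960, 818, 950, 210, 708, 679, 1447, 1789, 1132, 1346

row_key=C14: manual_reading=NULL, sensor_reading=NULL, estimated=602 → 602
row_key=C28: manual_reading=1701 → 1701
row_key=C34: manual_reading=NULL, sensor_reading=1960 → 1960
row_key=C37: manual_reading=NULL, sensor_reading=NULL, estimated=818 → 818
row_key=C40: manual_reading=NULL, sensor_reading=NULL, estimated=950 → 950
row_key=C52: manual_reading=210 → 210
row_key=C60: manual_reading=NULL, sensor_reading=708 → 708
row_key=C65: manual_reading=NULL, sensor_reading=679 → 679
row_key=C78: manual_reading=NULL, sensor_reading=1447 → 1447
row_key=C80: manual_reading=NULL, sensor_reading=NULL, estimated=1789 → 1789
row_key=C90: manual_reading=NULL, sensor_reading=1132 → 1132
row_key=C99: manual_reading=NULL, sensor_reading=1346 → 1346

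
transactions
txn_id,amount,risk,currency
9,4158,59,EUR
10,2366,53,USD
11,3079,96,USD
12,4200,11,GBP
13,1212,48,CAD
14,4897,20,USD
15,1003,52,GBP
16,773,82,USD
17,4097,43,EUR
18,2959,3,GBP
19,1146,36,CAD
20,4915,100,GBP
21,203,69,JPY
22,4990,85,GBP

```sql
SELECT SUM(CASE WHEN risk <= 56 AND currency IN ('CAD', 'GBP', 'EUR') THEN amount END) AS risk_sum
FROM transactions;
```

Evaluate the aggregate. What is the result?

txn_id=9: ✗
txn_id=10: ✗
txn_id=11: ✗
txn_id=12: ✓ → 4200
txn_id=13: ✓ → 1212
txn_id=14: ✗
txn_id=15: ✓ → 1003
txn_id=16: ✗
txn_id=17: ✓ → 4097
txn_id=18: ✓ → 2959
txn_id=19: ✓ → 1146
txn_id=20: ✗
txn_id=21: ✗
txn_id=22: ✗
risk_sum = 4200 + 1212 + 1003 + 4097 + 2959 + 1146 = 14617

14617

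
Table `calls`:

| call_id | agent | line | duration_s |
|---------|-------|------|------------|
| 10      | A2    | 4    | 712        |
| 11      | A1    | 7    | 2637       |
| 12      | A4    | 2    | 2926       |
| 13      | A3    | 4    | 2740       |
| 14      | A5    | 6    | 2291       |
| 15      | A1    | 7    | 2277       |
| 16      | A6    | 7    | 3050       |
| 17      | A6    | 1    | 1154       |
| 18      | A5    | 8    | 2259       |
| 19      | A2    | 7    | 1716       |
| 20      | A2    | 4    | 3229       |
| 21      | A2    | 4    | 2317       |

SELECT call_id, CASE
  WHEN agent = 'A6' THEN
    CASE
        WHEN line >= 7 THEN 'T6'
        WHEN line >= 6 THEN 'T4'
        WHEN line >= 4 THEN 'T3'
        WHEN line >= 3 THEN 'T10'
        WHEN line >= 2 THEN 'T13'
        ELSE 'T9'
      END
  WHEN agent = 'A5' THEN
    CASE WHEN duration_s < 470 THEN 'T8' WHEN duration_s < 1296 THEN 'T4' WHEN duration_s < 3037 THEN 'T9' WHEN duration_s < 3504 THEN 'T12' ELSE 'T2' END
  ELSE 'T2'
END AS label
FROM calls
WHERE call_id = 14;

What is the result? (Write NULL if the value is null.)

T9

call_id = 14: agent=A5, line=6, duration_s=2291.
agent='A5' → inner[duration_s < 3037] → T9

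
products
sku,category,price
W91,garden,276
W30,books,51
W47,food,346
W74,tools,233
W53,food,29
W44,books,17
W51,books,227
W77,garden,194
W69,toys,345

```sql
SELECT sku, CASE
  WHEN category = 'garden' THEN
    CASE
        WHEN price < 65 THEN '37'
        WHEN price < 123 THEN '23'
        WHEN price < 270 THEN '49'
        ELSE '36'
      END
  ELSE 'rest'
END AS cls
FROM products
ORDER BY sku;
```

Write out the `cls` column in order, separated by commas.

sku=W30: category='books' → outer ELSE → rest
sku=W44: category='books' → outer ELSE → rest
sku=W47: category='food' → outer ELSE → rest
sku=W51: category='books' → outer ELSE → rest
sku=W53: category='food' → outer ELSE → rest
sku=W69: category='toys' → outer ELSE → rest
sku=W74: category='tools' → outer ELSE → rest
sku=W77: category='garden' → inner[price < 270] → 49
sku=W91: category='garden' → inner[ELSE] → 36

rest, rest, rest, rest, rest, rest, rest, 49, 36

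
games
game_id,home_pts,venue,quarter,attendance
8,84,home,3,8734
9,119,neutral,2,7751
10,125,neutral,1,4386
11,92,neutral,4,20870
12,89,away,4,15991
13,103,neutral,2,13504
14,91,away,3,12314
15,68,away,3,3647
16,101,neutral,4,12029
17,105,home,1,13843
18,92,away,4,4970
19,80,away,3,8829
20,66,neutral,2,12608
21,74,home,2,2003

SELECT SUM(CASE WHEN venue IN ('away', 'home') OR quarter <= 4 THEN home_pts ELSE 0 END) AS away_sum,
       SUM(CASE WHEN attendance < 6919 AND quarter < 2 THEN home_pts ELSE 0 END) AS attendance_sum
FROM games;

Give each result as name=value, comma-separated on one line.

[away_sum: venue IN ('away', 'home') OR quarter <= 4]
game_id=8: ✓ → 84
game_id=9: ✓ → 119
game_id=10: ✓ → 125
game_id=11: ✓ → 92
game_id=12: ✓ → 89
game_id=13: ✓ → 103
game_id=14: ✓ → 91
game_id=15: ✓ → 68
game_id=16: ✓ → 101
game_id=17: ✓ → 105
game_id=18: ✓ → 92
game_id=19: ✓ → 80
game_id=20: ✓ → 66
game_id=21: ✓ → 74
away_sum = 84 + 119 + 125 + 92 + 89 + 103 + 91 + 68 + 101 + 105 + 92 + 80 + 66 + 74 = 1289
—
[attendance_sum: attendance < 6919 AND quarter < 2]
game_id=8: ✗
game_id=9: ✗
game_id=10: ✓ → 125
game_id=11: ✗
game_id=12: ✗
game_id=13: ✗
game_id=14: ✗
game_id=15: ✗
game_id=16: ✗
game_id=17: ✗
game_id=18: ✗
game_id=19: ✗
game_id=20: ✗
game_id=21: ✗
attendance_sum = 125

away_sum=1289, attendance_sum=125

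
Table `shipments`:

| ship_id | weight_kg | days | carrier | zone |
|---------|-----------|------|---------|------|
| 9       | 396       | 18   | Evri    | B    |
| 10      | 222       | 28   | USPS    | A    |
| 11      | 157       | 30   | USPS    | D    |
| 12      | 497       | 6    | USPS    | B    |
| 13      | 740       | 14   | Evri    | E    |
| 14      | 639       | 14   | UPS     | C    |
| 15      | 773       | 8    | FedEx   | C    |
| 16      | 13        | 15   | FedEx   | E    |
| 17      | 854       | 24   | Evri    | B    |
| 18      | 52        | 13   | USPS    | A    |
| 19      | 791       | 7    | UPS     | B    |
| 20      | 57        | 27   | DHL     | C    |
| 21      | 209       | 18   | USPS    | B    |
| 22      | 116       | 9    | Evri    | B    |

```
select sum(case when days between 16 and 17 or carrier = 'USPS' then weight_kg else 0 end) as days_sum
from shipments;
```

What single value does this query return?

1137

ship_id=9: ✗
ship_id=10: ✓ → 222
ship_id=11: ✓ → 157
ship_id=12: ✓ → 497
ship_id=13: ✗
ship_id=14: ✗
ship_id=15: ✗
ship_id=16: ✗
ship_id=17: ✗
ship_id=18: ✓ → 52
ship_id=19: ✗
ship_id=20: ✗
ship_id=21: ✓ → 209
ship_id=22: ✗
days_sum = 222 + 157 + 497 + 52 + 209 = 1137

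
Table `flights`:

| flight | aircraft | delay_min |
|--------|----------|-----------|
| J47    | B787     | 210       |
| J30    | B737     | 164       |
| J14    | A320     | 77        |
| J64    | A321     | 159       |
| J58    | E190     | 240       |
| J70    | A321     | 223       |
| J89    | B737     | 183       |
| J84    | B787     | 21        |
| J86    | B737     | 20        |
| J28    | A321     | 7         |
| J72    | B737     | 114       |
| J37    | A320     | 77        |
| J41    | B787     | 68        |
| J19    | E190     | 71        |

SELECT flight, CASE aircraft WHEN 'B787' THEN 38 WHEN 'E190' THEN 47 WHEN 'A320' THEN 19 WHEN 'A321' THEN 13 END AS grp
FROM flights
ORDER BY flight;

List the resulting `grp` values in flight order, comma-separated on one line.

19, 47, 13, NULL, 19, 38, 38, 47, 13, 13, NULL, 38, NULL, NULL

flight=J14: aircraft='A320' → 19
flight=J19: aircraft='E190' → 47
flight=J28: aircraft='A321' → 13
flight=J30: (no match → NULL) → NULL
flight=J37: aircraft='A320' → 19
flight=J41: aircraft='B787' → 38
flight=J47: aircraft='B787' → 38
flight=J58: aircraft='E190' → 47
flight=J64: aircraft='A321' → 13
flight=J70: aircraft='A321' → 13
flight=J72: (no match → NULL) → NULL
flight=J84: aircraft='B787' → 38
flight=J86: (no match → NULL) → NULL
flight=J89: (no match → NULL) → NULL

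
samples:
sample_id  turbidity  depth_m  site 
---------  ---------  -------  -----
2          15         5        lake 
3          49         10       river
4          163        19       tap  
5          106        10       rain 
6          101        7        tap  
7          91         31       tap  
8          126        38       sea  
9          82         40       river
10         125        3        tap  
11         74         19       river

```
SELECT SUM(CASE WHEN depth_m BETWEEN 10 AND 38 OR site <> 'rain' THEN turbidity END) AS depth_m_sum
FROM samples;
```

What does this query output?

932

sample_id=2: ✓ → 15
sample_id=3: ✓ → 49
sample_id=4: ✓ → 163
sample_id=5: ✓ → 106
sample_id=6: ✓ → 101
sample_id=7: ✓ → 91
sample_id=8: ✓ → 126
sample_id=9: ✓ → 82
sample_id=10: ✓ → 125
sample_id=11: ✓ → 74
depth_m_sum = 15 + 49 + 163 + 106 + 101 + 91 + 126 + 82 + 125 + 74 = 932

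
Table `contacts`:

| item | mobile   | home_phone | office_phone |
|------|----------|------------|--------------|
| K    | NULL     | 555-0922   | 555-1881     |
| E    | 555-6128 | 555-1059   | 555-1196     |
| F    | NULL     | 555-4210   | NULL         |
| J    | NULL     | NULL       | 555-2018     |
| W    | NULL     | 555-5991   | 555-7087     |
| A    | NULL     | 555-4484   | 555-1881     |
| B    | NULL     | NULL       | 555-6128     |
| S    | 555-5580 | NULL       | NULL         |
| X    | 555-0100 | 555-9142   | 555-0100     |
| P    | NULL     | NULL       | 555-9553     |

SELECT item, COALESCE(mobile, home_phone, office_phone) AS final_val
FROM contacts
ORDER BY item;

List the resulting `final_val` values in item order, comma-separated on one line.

555-4484, 555-6128, 555-6128, 555-4210, 555-2018, 555-0922, 555-9553, 555-5580, 555-5991, 555-0100

item=A: mobile=NULL, home_phone=555-4484 → 555-4484
item=B: mobile=NULL, home_phone=NULL, office_phone=555-6128 → 555-6128
item=E: mobile=555-6128 → 555-6128
item=F: mobile=NULL, home_phone=555-4210 → 555-4210
item=J: mobile=NULL, home_phone=NULL, office_phone=555-2018 → 555-2018
item=K: mobile=NULL, home_phone=555-0922 → 555-0922
item=P: mobile=NULL, home_phone=NULL, office_phone=555-9553 → 555-9553
item=S: mobile=555-5580 → 555-5580
item=W: mobile=NULL, home_phone=555-5991 → 555-5991
item=X: mobile=555-0100 → 555-0100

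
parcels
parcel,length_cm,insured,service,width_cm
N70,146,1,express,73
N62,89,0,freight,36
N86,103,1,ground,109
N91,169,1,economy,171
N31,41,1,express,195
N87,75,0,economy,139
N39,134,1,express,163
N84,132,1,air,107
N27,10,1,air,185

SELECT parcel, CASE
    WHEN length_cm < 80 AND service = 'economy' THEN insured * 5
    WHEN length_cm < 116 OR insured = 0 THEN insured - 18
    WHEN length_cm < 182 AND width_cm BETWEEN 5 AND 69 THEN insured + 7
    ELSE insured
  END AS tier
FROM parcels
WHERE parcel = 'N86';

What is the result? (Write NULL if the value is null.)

parcel = N86: length_cm=103, insured=1, service=ground, width_cm=109.
length_cm < 80 AND service = 'economy' → false
length_cm < 116 OR insured = 0 → true → -17

-17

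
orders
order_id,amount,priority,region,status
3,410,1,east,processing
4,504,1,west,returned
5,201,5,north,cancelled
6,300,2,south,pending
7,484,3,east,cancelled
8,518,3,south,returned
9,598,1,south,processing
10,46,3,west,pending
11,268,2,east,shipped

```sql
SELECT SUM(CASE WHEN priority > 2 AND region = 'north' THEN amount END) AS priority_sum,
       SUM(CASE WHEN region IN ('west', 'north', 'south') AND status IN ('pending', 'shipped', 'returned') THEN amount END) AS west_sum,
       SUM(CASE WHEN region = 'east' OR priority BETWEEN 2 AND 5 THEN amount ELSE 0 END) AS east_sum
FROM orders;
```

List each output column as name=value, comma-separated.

priority_sum=201, west_sum=1368, east_sum=2227

[priority_sum: priority > 2 AND region = 'north']
order_id=3: ✗
order_id=4: ✗
order_id=5: ✓ → 201
order_id=6: ✗
order_id=7: ✗
order_id=8: ✗
order_id=9: ✗
order_id=10: ✗
order_id=11: ✗
priority_sum = 201
—
[west_sum: region IN ('west', 'north', 'south') AND status IN ('pending', 'shipped', 'returned')]
order_id=3: ✗
order_id=4: ✓ → 504
order_id=5: ✗
order_id=6: ✓ → 300
order_id=7: ✗
order_id=8: ✓ → 518
order_id=9: ✗
order_id=10: ✓ → 46
order_id=11: ✗
west_sum = 504 + 300 + 518 + 46 = 1368
—
[east_sum: region = 'east' OR priority BETWEEN 2 AND 5]
order_id=3: ✓ → 410
order_id=4: ✗
order_id=5: ✓ → 201
order_id=6: ✓ → 300
order_id=7: ✓ → 484
order_id=8: ✓ → 518
order_id=9: ✗
order_id=10: ✓ → 46
order_id=11: ✓ → 268
east_sum = 410 + 201 + 300 + 484 + 518 + 46 + 268 = 2227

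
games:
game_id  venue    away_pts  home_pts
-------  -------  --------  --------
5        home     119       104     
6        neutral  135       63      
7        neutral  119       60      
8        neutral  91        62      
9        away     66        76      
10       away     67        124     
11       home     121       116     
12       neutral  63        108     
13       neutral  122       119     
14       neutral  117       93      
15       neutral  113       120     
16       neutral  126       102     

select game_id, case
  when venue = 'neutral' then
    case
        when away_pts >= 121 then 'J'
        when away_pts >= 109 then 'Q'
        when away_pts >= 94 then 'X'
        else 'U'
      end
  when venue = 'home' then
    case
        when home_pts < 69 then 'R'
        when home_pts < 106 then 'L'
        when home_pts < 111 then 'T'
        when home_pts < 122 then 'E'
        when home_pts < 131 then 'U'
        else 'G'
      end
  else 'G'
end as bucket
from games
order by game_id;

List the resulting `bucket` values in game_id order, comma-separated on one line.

game_id=5: venue='home' → inner[home_pts < 106] → L
game_id=6: venue='neutral' → inner[away_pts >= 121] → J
game_id=7: venue='neutral' → inner[away_pts >= 109] → Q
game_id=8: venue='neutral' → inner[ELSE] → U
game_id=9: venue='away' → outer ELSE → G
game_id=10: venue='away' → outer ELSE → G
game_id=11: venue='home' → inner[home_pts < 122] → E
game_id=12: venue='neutral' → inner[ELSE] → U
game_id=13: venue='neutral' → inner[away_pts >= 121] → J
game_id=14: venue='neutral' → inner[away_pts >= 109] → Q
game_id=15: venue='neutral' → inner[away_pts >= 109] → Q
game_id=16: venue='neutral' → inner[away_pts >= 121] → J

L, J, Q, U, G, G, E, U, J, Q, Q, J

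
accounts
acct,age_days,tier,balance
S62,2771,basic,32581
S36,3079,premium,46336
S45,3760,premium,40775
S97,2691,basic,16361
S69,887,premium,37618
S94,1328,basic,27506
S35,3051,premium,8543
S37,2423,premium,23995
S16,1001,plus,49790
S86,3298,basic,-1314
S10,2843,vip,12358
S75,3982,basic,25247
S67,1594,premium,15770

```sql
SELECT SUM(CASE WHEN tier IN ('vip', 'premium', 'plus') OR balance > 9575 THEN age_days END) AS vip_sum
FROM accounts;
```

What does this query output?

acct=S62: ✓ → 2771
acct=S36: ✓ → 3079
acct=S45: ✓ → 3760
acct=S97: ✓ → 2691
acct=S69: ✓ → 887
acct=S94: ✓ → 1328
acct=S35: ✓ → 3051
acct=S37: ✓ → 2423
acct=S16: ✓ → 1001
acct=S86: ✗
acct=S10: ✓ → 2843
acct=S75: ✓ → 3982
acct=S67: ✓ → 1594
vip_sum = 2771 + 3079 + 3760 + 2691 + 887 + 1328 + 3051 + 2423 + 1001 + 2843 + 3982 + 1594 = 29410

29410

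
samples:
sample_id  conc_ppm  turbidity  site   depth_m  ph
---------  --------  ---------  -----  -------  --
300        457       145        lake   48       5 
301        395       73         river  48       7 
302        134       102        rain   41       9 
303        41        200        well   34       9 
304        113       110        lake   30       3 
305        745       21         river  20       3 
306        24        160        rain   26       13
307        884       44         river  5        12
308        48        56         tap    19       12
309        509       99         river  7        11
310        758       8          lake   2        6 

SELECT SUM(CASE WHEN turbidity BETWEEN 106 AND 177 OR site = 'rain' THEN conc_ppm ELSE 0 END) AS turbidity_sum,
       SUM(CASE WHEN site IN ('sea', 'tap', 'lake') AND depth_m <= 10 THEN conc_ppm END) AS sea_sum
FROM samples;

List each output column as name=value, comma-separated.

[turbidity_sum: turbidity BETWEEN 106 AND 177 OR site = 'rain']
sample_id=300: ✓ → 457
sample_id=301: ✗
sample_id=302: ✓ → 134
sample_id=303: ✗
sample_id=304: ✓ → 113
sample_id=305: ✗
sample_id=306: ✓ → 24
sample_id=307: ✗
sample_id=308: ✗
sample_id=309: ✗
sample_id=310: ✗
turbidity_sum = 457 + 134 + 113 + 24 = 728
—
[sea_sum: site IN ('sea', 'tap', 'lake') AND depth_m <= 10]
sample_id=300: ✗
sample_id=301: ✗
sample_id=302: ✗
sample_id=303: ✗
sample_id=304: ✗
sample_id=305: ✗
sample_id=306: ✗
sample_id=307: ✗
sample_id=308: ✗
sample_id=309: ✗
sample_id=310: ✓ → 758
sea_sum = 758

turbidity_sum=728, sea_sum=758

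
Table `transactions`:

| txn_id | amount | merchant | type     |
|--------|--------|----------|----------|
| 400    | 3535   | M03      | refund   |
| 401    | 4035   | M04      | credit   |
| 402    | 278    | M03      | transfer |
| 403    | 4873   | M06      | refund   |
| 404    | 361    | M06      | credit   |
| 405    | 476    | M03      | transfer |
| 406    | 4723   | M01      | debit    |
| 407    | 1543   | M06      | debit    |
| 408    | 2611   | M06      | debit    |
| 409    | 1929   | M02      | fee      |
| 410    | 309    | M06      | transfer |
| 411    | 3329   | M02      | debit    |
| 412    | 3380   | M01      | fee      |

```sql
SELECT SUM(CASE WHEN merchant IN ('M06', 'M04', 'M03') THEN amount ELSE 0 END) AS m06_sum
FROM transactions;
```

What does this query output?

18021

txn_id=400: ✓ → 3535
txn_id=401: ✓ → 4035
txn_id=402: ✓ → 278
txn_id=403: ✓ → 4873
txn_id=404: ✓ → 361
txn_id=405: ✓ → 476
txn_id=406: ✗
txn_id=407: ✓ → 1543
txn_id=408: ✓ → 2611
txn_id=409: ✗
txn_id=410: ✓ → 309
txn_id=411: ✗
txn_id=412: ✗
m06_sum = 3535 + 4035 + 278 + 4873 + 361 + 476 + 1543 + 2611 + 309 = 18021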